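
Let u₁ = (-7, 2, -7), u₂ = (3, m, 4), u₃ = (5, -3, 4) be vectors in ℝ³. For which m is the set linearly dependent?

m = 5/7

The set is linearly dependent precisely when det[u₁; u₂; u₃] = 0.
The determinant works out to 7*m - 5.
Solving 7*m - 5 = 0 yields m = 5/7.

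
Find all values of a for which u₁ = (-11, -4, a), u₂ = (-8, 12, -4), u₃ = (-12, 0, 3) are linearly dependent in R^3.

a = 19/4

Place the vectors as rows of a 3×3 matrix; dependence ⇔ determinant zero.
Cofactor expansion gives det = 144*a - 684.
Solving 144*a - 684 = 0 yields a = 19/4.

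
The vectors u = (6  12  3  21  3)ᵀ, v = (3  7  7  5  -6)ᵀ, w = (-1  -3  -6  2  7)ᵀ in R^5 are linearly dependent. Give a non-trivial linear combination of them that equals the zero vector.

Write the vectors as columns of a matrix and find a nonzero vector in its null space.
One solution (up to scaling) is (1, -3, -3).

u - 3v - 3w = 0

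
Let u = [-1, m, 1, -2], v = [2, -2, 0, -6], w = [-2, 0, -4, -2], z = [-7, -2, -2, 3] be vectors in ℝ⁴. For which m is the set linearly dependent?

m = -5/2

Dependence holds iff the 4×4 matrix [u v w z] is singular.
Expanding, det = -112*m - 280.
This vanishes exactly when m = -5/2.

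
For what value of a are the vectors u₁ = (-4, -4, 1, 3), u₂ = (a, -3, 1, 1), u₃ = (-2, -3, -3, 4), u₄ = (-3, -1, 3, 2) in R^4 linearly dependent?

The set is linearly dependent precisely when det[u₁; u₂; u₃; u₄] = 0.
Cofactor expansion gives det = -38*a - 95.
Setting this to zero gives a = -5/2.

a = -5/2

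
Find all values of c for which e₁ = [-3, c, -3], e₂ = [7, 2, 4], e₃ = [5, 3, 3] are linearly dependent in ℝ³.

Place the vectors as rows of a 3×3 matrix; dependence ⇔ determinant zero.
Cofactor expansion gives det = -c - 15.
Setting this to zero gives c = -15.

c = -15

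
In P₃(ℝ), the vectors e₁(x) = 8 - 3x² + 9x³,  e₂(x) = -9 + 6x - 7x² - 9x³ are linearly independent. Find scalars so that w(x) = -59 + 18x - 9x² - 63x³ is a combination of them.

w = -4e₁ + 3e₂

Take coordinate vectors relative to {1, x, …, x³}.
Since e₁, e₂ are independent, the coefficients expressing w are uniquely determined by a linear system.
Row-reducing the augmented matrix gives the unique coefficients (α₁, α₂) = (-4, 3).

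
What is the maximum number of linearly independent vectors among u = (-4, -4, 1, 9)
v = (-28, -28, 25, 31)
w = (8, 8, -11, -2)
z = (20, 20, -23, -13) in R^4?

2

Apply Gaussian elimination to the matrix whose rows are u, v, w, z.
There are 2 pivot columns, so rank = 2.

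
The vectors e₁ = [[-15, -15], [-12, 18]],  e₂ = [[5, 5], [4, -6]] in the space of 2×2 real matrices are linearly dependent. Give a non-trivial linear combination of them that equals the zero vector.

Write each element as a vector in ℝ⁴ using {E₁₁, E₁₂, E₂₁, E₂₂}.
Write the vectors as columns of a matrix and find a nonzero vector in its null space.
A generator of the null space is (1, 3).

e₁ + 3e₂ = 0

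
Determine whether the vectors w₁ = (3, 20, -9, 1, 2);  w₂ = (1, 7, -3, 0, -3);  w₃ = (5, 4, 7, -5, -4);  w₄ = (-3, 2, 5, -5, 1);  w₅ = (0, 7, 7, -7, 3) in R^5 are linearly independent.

linearly dependent

Row-reduce the matrix whose columns are w₁, w₂, w₃, w₄, w₅.
The reduction yields 4 nonzero rows, so the rank is 4.
Since rank 4 < 5, the set is linearly dependent.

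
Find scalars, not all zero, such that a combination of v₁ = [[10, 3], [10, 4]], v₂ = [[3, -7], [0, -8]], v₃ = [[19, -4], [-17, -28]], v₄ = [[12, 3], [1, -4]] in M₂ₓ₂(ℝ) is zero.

2v₁ - v₂ + v₃ - 3v₄ = 0

Write each element as a vector in ℝ⁴ using {E₁₁, E₁₂, E₂₁, E₂₂}.
Solve the homogeneous system with v₁, v₂, v₃, v₄ as columns by row-reducing the coefficient matrix.
One solution (up to scaling) is (2, -1, 1, -3).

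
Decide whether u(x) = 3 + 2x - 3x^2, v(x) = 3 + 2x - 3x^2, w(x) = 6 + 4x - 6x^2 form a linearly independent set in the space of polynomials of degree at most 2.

Take coordinates with respect to the standard basis {1, x, x^2}.
Place the vectors as rows of a 3×3 matrix and reduce to echelon form.
The reduction yields 1 nonzero row, so the rank is 1.
Since rank 1 < 3, the set is linearly dependent.

linearly dependent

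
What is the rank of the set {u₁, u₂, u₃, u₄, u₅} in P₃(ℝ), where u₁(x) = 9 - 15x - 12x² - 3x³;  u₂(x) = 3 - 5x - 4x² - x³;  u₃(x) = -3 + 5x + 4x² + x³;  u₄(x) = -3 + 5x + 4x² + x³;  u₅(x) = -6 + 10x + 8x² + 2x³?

Represent each element by its coordinate vector in ℝ⁴.
Form the matrix with u₁, u₂, u₃, u₄, u₅ as columns and reduce.
The echelon form has 1 nonzero row, so the rank is 1.
(With 5 elements in a 4-dimensional space the rank is at most 4.)

rank 1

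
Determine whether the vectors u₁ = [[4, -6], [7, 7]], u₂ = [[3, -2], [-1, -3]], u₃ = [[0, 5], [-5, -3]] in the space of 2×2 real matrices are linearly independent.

linearly independent

Take coordinates with respect to the standard basis {E₁₁, E₁₂, E₂₁, E₂₂}.
Row-reduce the matrix whose columns are u₁, u₂, u₃.
The reduction yields 3 nonzero rows, so the rank is 3.
Since rank = 3 (the number of vectors), the set is linearly independent.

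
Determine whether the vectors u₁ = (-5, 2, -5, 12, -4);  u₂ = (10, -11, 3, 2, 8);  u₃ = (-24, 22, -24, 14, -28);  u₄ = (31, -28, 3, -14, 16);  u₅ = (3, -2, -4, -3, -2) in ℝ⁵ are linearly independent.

linearly dependent

Row-reduce the matrix whose columns are u₁, u₂, u₃, u₄, u₅.
The reduction yields 3 nonzero rows, so the rank is 3.
Since rank 3 < 5, the set is linearly dependent.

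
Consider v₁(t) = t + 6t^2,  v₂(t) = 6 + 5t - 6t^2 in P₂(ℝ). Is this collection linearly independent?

Take coordinates with respect to the standard basis {1, t, t^2}.
Place the vectors as rows of a 2×3 matrix and reduce to echelon form.
The reduction yields 2 nonzero rows, so the rank is 2.
Since rank = 2 (the number of vectors), the set is linearly independent.

linearly independent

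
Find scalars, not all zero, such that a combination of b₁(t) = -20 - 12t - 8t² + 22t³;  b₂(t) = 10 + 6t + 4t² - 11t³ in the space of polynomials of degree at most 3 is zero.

b₁ + 2b₂ = 0

Write each element as a vector in ℝ⁴ using {1, t, …, t³}.
Set up α₁b₁ + α₂b₂ = 0 and solve the homogeneous system.
One solution (up to scaling) is (1, 2).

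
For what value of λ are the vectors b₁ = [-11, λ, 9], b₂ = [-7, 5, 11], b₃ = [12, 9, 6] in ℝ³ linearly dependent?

λ = 2

Dependence holds iff the 3×3 matrix [b₁ b₂ b₃] is singular.
Expanding, det = 174*λ - 348.
This vanishes exactly when λ = 2.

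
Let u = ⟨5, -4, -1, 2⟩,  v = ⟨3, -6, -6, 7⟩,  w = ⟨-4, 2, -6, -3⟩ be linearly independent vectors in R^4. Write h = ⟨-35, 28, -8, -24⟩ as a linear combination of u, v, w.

Solve the system with u, v, w as columns and h as the right-hand side.
The system has the unique solution (a₁, a₂, a₃) = (-4, -1, 3).

h = -4u - v + 3w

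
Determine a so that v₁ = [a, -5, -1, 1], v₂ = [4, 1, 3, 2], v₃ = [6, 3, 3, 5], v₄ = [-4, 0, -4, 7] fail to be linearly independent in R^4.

The set is linearly dependent precisely when det[v₁; v₂; v₃; v₄] = 0.
Expanding, det = -46*a - 276.
Setting this to zero gives a = -6.

a = -6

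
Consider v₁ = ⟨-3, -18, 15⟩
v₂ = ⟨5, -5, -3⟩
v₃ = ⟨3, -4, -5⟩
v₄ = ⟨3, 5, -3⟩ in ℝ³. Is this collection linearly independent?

There are 4 vectors in a 3-dimensional space, so they cannot be linearly independent.

linearly dependent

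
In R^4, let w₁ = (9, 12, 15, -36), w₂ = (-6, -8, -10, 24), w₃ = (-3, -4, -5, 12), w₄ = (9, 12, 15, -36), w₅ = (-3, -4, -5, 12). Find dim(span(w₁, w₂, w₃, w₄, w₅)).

dim = 1

Row-reduce the 5×4 matrix with these as rows.
Exactly 1 pivot survives; hence the rank is 1.
(With 5 elements in a 4-dimensional space the rank is at most 4.)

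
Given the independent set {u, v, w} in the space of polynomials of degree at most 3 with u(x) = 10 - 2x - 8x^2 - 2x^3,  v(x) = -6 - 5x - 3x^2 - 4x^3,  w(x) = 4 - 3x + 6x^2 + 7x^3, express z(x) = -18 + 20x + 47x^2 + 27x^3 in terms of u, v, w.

z = -4u - 3v + w

Take coordinate vectors relative to {1, x, …, x^3}.
Solve the system with u, v, w as columns and z as the right-hand side.
The system has the unique solution (c₁, c₂, c₃) = (-4, -3, 1).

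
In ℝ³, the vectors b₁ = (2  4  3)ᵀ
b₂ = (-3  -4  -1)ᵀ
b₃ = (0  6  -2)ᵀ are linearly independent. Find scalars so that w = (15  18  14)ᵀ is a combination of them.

Solve the system with b₁, b₂, b₃ as columns and w as the right-hand side.
The system has the unique solution (a₁, a₂, a₃) = (3, -3, -1).

w = 3b₁ - 3b₂ - b₃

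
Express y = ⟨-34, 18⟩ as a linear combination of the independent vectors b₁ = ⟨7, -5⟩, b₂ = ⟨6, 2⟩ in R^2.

y = -4b₁ - b₂

Since b₁, b₂ are independent, the coefficients expressing y are uniquely determined by a linear system.
Back-substitution yields (c₁, c₂) = (-4, -1).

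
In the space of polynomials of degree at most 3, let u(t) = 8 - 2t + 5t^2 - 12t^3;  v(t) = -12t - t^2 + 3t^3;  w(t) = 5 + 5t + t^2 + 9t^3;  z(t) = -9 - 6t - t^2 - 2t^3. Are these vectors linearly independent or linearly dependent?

linearly independent

Take coordinates with respect to the standard basis {1, t, …, t^3}.
Place the vectors as rows of a 4×4 matrix and reduce to echelon form.
The reduction yields 4 nonzero rows, so the rank is 4.
Since rank = 4 (the number of vectors), the set is linearly independent.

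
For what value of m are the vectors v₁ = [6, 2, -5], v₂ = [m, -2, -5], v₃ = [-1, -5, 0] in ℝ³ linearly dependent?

m = 26/5

Place the vectors as rows of a 3×3 matrix; dependence ⇔ determinant zero.
The determinant works out to 25*m - 130.
Setting this to zero gives m = 26/5.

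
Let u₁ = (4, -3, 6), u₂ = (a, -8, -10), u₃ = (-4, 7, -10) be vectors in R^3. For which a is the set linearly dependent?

a = -24

The vectors are dependent exactly when the determinant of the matrix with rows u₁, u₂, u₃ vanishes.
Expanding, det = 12*a + 288.
Setting this to zero gives a = -24.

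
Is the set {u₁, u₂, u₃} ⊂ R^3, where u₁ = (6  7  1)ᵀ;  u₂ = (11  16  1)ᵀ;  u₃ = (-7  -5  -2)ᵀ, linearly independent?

linearly dependent

The matrix [u₁|u₂|u₃] has determinant 0.
A zero determinant means the columns are linearly dependent.
Indeed 3u₁ - u₂ + u₃ = 0.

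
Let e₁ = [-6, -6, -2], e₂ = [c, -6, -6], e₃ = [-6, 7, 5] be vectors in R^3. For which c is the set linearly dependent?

Place the vectors as rows of a 3×3 matrix; dependence ⇔ determinant zero.
Cofactor expansion gives det = 16*c - 216.
Solving 16*c - 216 = 0 yields c = 27/2.

c = 27/2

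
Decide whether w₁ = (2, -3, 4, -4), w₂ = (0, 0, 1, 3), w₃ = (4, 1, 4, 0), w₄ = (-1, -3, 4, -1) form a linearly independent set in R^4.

Form the 4×4 matrix with these as columns; its determinant is 114.
A nonzero determinant means the columns are linearly independent.

linearly independent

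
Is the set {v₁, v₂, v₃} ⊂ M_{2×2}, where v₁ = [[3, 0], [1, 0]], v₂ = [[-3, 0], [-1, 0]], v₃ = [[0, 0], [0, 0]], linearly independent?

Take coordinates with respect to the standard basis {E₁₁, E₁₂, E₂₁, E₂₂}.
One of the vectors is the zero vector, so the set is linearly dependent.

linearly dependent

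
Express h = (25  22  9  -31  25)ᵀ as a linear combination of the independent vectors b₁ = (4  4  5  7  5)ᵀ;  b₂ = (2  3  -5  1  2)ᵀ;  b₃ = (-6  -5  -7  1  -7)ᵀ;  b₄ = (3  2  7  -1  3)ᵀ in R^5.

h = -4b₁ + 4b₂ - 4b₃ + 3b₄

Solve the system with b₁, b₂, b₃, b₄ as columns and h as the right-hand side.
Back-substitution yields (α₁, …, α₄) = (-4, 4, -4, 3).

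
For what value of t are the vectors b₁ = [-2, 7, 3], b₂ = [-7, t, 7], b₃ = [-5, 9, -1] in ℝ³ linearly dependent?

Dependence holds iff the 3×3 matrix [b₁ b₂ b₃] is singular.
The determinant works out to 17*t - 357.
This vanishes exactly when t = 21.

t = 21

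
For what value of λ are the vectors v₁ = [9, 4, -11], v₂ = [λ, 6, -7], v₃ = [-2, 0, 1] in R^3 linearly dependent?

The vectors are dependent exactly when the determinant of the matrix with rows v₁, v₂, v₃ vanishes.
The determinant works out to -4*λ - 22.
Solving -4*λ - 22 = 0 yields λ = -11/2.

λ = -11/2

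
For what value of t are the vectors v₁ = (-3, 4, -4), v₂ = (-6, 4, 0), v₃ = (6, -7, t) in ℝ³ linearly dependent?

The set is linearly dependent precisely when det[v₁; v₂; v₃] = 0.
Cofactor expansion gives det = 12*t - 72.
This vanishes exactly when t = 6.

t = 6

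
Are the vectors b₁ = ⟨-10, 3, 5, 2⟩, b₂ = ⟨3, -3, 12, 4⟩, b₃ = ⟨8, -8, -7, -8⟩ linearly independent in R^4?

linearly independent

Row-reduce the matrix whose columns are b₁, b₂, b₃.
The reduction yields 3 nonzero rows, so the rank is 3.
Since rank = 3 (the number of vectors), the set is linearly independent.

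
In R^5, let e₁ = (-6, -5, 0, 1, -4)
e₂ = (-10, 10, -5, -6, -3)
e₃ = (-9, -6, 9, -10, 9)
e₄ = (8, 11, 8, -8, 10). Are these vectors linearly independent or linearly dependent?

Place the vectors as rows of a 4×5 matrix and reduce to echelon form.
The reduction yields 4 nonzero rows, so the rank is 4.
Since rank = 4 (the number of vectors), the set is linearly independent.

linearly independent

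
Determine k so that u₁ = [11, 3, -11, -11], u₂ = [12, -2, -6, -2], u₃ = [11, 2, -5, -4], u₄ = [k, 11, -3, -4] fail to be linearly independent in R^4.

k = 57/2

The set is linearly dependent precisely when det[u₁; u₂; u₃; u₄] = 0.
Expanding, det = 68*k - 1938.
Setting this to zero gives k = 57/2.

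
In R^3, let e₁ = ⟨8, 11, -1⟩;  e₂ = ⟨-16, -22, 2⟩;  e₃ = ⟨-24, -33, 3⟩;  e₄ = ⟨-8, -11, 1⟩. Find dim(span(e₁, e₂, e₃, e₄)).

dim = 1

Apply Gaussian elimination to the matrix whose rows are e₁, e₂, e₃, e₄.
Exactly 1 pivot survives; hence the rank is 1.
(With 4 elements in a 3-dimensional space the rank is at most 3.)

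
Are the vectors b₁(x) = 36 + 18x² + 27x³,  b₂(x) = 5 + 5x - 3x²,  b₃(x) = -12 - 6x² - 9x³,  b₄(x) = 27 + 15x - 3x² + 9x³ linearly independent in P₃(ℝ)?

Take coordinates with respect to the standard basis {1, x, …, x³}.
One vector is a scalar multiple of another, so the set is dependent.

linearly dependent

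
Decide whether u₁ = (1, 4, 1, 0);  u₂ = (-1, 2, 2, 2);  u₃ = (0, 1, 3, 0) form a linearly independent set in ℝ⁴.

Place the vectors as rows of a 3×4 matrix and reduce to echelon form.
The reduction yields 3 nonzero rows, so the rank is 3.
Since rank = 3 (the number of vectors), the set is linearly independent.

linearly independent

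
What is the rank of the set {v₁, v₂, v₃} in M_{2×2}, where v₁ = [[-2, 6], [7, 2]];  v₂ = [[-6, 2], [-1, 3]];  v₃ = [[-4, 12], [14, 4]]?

Represent each element by its coordinate vector in ℝ⁴.
Row-reduce the 3×4 matrix with these as rows.
Reduction leaves 2 leading entries, giving rank 2.

2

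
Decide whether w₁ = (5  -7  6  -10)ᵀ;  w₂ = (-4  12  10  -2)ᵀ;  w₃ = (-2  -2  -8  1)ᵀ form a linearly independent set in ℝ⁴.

linearly independent

Place the vectors as rows of a 3×4 matrix and reduce to echelon form.
The reduction yields 3 nonzero rows, so the rank is 3.
Since rank = 3 (the number of vectors), the set is linearly independent.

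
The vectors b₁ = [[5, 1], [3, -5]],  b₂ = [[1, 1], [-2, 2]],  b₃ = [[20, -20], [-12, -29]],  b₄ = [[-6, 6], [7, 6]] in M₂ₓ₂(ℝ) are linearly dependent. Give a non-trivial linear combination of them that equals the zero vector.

b₁ - 3b₂ - b₃ - 3b₄ = 0

Pass to coordinate vectors relative to the basis {E₁₁, E₁₂, E₂₁, E₂₂}.
Set up α₁b₁ + … + α₄b₄ = 0 and solve the homogeneous system.
A generator of the null space is (1, -3, -1, -3).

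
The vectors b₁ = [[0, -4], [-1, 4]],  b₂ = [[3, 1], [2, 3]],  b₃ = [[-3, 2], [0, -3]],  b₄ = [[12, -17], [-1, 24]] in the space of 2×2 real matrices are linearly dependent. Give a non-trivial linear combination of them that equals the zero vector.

Pass to coordinate vectors relative to the basis {E₁₁, E₁₂, E₂₁, E₂₂}.
Write the vectors as columns of a matrix and find a nonzero vector in its null space.
One solution (up to scaling) is (3, 1, -3, -1).

3b₁ + b₂ - 3b₃ - b₄ = 0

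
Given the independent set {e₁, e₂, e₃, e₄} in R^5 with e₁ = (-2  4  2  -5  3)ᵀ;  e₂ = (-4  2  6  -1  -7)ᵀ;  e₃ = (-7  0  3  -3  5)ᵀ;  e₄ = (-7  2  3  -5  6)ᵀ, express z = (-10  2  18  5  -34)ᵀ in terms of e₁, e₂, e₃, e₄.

z = -3e₁ + 4e₂ - 3e₃ + 3e₄

Since e₁, e₂, e₃, e₄ are independent, the coefficients expressing z are uniquely determined by a linear system.
Back-substitution yields (a₁, …, a₄) = (-3, 4, -3, 3).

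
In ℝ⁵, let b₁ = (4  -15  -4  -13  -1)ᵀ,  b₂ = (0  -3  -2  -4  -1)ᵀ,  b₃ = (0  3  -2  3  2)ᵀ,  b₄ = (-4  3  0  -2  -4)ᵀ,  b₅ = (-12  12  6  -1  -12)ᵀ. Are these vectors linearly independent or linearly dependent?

Place the vectors as rows of a 5×5 matrix and reduce to echelon form.
The reduction yields 3 nonzero rows, so the rank is 3.
Since rank 3 < 5, the set is linearly dependent.
Indeed b₁ - 3b₂ + b₃ + b₄ = 0.

linearly dependent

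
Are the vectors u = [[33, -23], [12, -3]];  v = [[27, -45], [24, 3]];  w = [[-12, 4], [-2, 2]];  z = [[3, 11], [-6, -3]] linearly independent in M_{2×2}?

linearly dependent

Take coordinates with respect to the standard basis {E₁₁, E₁₂, E₂₁, E₂₂}.
Row-reduce the matrix whose columns are u, v, w, z.
The reduction yields 2 nonzero rows, so the rank is 2.
Since rank 2 < 4, the set is linearly dependent.
Indeed 3u - v + 6w = 0.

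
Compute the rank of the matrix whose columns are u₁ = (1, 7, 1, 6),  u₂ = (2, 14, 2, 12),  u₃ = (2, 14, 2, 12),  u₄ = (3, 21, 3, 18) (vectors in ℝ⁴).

Put the 4×4 matrix [u₁|u₂|u₃|u₄] into echelon form.
Reduction leaves 1 leading entry, giving rank 1.

rank 1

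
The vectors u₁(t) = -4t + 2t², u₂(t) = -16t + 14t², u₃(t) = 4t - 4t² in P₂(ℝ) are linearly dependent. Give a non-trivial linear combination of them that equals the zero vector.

u₁ - u₂ - 3u₃ = 0

Pass to coordinate vectors relative to the basis {1, t, t²}.
Set up α₁u₁ + … + α₃u₃ = 0 and solve the homogeneous system.
The free variable yields coefficients (1, -1, -3) (any nonzero multiple also works).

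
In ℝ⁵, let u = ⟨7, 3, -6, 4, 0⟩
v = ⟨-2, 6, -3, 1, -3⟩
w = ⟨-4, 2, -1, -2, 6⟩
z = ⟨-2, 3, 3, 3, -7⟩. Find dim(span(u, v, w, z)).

4

Form the matrix with u, v, w, z as columns and reduce.
There are 4 pivot columns, so rank = 4.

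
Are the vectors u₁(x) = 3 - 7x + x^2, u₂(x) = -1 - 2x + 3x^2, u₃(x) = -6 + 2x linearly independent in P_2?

linearly independent

Write each element as a coordinate vector in ℝ³ using {1, x, x^2}.
The matrix [u₁|u₂|u₃] has determinant 94.
A nonzero determinant means the columns are linearly independent.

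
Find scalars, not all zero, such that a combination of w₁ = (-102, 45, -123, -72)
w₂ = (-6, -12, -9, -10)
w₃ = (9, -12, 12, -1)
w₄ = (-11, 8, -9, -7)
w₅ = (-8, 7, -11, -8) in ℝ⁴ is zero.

w₁ - 3w₂ + 3w₃ - 3w₄ - 3w₅ = 0

Write the vectors as columns of a matrix and find a nonzero vector in its null space.
One solution (up to scaling) is (1, -3, 3, -3, -3).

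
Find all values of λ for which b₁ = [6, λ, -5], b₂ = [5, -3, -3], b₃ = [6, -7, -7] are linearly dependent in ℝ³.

Dependence holds iff the 3×3 matrix [b₁ b₂ b₃] is singular.
The determinant works out to 17*λ + 85.
This vanishes exactly when λ = -5.

λ = -5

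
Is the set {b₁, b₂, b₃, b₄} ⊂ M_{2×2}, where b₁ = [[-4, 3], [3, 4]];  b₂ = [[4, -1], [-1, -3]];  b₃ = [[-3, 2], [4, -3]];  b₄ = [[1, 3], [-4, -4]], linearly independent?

linearly independent

Write each element as a coordinate vector in ℝ⁴ using {E₁₁, E₁₂, E₂₁, E₂₂}.
The matrix [b₁|b₂|b₃|b₄] has determinant 407.
A nonzero determinant means the columns are linearly independent.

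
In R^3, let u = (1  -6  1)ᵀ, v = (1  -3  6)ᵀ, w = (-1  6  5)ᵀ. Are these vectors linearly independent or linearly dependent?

Place the vectors as rows of a 3×3 matrix and reduce to echelon form.
The reduction yields 3 nonzero rows, so the rank is 3.
Since rank = 3 (the number of vectors), the set is linearly independent.

linearly independent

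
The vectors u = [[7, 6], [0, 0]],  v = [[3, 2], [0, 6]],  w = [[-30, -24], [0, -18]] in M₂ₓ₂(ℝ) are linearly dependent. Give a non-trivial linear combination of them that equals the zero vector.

Write each element as a vector in ℝ⁴ using {E₁₁, E₁₂, E₂₁, E₂₂}.
Row-reduce the matrix with u, v, w as columns; the null space gives the coefficients.
One solution (up to scaling) is (3, 3, 1).

3u + 3v + w = 0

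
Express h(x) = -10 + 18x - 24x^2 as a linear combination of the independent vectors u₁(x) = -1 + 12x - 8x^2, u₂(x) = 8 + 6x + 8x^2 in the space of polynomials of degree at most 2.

Identify each element with its coordinate vector in ℝ³ via {1, x, x^2}.
Solve the system with u₁, u₂ as columns and h as the right-hand side.
Row-reducing the augmented matrix gives the unique coefficients (a₁, a₂) = (2, -1).

h = 2u₁ - u₂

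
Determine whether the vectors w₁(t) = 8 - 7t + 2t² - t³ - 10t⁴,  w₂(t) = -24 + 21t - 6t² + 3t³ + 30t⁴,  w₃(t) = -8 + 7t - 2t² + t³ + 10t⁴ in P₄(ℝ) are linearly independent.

Write each element as a coordinate vector in ℝ⁵ using {1, t, …, t⁴}.
Row-reduce the matrix whose columns are w₁, w₂, w₃.
The reduction yields 1 nonzero row, so the rank is 1.
Since rank 1 < 3, the set is linearly dependent.

linearly dependent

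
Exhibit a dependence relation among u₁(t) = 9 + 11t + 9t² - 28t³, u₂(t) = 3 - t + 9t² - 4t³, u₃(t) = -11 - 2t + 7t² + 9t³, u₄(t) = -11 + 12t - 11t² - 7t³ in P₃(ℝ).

Pass to coordinate vectors relative to the basis {1, t, …, t³}.
Write the vectors as columns of a matrix and find a nonzero vector in its null space.
The free variable yields coefficients (1, -3, 1, -1) (any nonzero multiple also works).

u₁ - 3u₂ + u₃ - u₄ = 0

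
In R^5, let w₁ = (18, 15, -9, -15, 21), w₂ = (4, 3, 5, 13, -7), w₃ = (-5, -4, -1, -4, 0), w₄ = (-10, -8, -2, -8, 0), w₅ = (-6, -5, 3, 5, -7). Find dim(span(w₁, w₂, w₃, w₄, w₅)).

2

Form the matrix with w₁, w₂, w₃, w₄, w₅ as columns and reduce.
There are 2 pivot columns, so rank = 2.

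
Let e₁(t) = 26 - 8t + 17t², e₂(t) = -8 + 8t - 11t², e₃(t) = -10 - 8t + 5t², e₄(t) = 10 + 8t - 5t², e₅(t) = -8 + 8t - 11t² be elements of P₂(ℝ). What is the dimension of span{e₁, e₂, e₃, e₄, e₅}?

2

Represent each element by its coordinate vector in ℝ³.
Apply Gaussian elimination to the matrix whose rows are e₁, e₂, e₃, e₄, e₅.
There are 2 pivot columns, so rank = 2.
(With 5 elements in a 3-dimensional space the rank is at most 3.)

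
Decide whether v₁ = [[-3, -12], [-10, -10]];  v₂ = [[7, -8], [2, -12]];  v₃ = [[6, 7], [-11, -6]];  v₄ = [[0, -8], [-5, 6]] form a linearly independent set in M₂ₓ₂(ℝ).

linearly independent

Take coordinates with respect to the standard basis {E₁₁, E₁₂, E₂₁, E₂₂}.
Row-reduce the matrix whose columns are v₁, v₂, v₃, v₄.
The reduction yields 4 nonzero rows, so the rank is 4.
Since rank = 4 (the number of vectors), the set is linearly independent.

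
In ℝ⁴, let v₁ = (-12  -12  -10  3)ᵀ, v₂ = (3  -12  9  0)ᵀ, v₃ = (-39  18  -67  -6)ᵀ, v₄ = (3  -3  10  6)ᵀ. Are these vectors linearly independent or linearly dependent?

linearly dependent

Place the vectors as rows of a 4×4 matrix and reduce to echelon form.
The reduction yields 3 nonzero rows, so the rank is 3.
Since rank 3 < 4, the set is linearly dependent.
Indeed 2v₁ - 3v₂ - v₃ - 2v₄ = 0.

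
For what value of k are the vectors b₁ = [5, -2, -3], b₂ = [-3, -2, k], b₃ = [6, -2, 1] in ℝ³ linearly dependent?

The set is linearly dependent precisely when det[b₁; b₂; b₃] = 0.
The determinant works out to -2*k - 70.
Solving -2*k - 70 = 0 yields k = -35.

k = -35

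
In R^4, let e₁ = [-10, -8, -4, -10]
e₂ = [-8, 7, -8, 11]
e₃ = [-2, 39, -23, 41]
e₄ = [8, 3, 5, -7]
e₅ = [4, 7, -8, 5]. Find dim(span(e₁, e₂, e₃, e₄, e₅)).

Apply Gaussian elimination to the matrix whose rows are e₁, e₂, e₃, e₄, e₅.
Reduction leaves 4 leading entries, giving rank 4.
(With 5 elements in a 4-dimensional space the rank is at most 4.)

dim = 4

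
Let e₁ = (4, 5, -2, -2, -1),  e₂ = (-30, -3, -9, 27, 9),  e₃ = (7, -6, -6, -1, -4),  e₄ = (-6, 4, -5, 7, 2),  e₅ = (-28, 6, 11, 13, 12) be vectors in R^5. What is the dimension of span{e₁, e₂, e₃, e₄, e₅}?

Apply Gaussian elimination to the matrix whose rows are e₁, e₂, e₃, e₄, e₅.
The echelon form has 3 nonzero rows, so the rank is 3.

3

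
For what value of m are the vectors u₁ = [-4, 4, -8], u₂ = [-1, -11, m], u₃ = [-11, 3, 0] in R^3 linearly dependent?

The set is linearly dependent precisely when det[u₁; u₂; u₃] = 0.
Expanding, det = 992 - 32*m.
Setting this to zero gives m = 31.

m = 31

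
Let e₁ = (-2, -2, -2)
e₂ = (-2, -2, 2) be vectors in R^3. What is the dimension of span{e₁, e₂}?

Put the 3×2 matrix [e₁|e₂] into echelon form.
The echelon form has 2 nonzero rows, so the rank is 2.

dim = 2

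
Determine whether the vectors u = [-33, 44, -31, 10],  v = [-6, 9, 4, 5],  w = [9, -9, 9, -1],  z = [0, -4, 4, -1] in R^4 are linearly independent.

Form the 4×4 matrix with these as columns; its determinant is 0.
A zero determinant means the columns are linearly dependent.
Indeed u - v + 3w + 2z = 0.

linearly dependent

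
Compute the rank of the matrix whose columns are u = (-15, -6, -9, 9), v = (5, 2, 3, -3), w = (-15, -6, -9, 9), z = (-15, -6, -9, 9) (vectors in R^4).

Row-reduce the 4×4 matrix with these as rows.
The echelon form has 1 nonzero row, so the rank is 1.

rank 1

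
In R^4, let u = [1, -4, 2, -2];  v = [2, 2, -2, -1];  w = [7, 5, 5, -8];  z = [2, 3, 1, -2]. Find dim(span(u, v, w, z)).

Put the 4×4 matrix [u|v|w|z] into echelon form.
The echelon form has 3 nonzero rows, so the rank is 3.

3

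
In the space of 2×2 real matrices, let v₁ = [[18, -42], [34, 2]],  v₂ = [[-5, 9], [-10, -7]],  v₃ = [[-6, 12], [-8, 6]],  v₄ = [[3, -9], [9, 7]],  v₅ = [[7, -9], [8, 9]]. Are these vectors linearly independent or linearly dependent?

Write each element as a coordinate vector in ℝ⁴ using {E₁₁, E₁₂, E₂₁, E₂₂}.
There are 5 vectors in a 4-dimensional space, so they cannot be linearly independent.

linearly dependent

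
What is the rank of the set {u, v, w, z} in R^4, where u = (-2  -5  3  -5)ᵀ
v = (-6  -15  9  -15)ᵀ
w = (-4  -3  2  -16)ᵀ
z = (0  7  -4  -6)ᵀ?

Apply Gaussian elimination to the matrix whose rows are u, v, w, z.
There are 2 pivot columns, so rank = 2.

2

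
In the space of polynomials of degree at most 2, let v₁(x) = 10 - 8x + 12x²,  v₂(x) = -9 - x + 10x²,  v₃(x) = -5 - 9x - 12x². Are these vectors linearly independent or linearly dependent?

Take coordinates with respect to the standard basis {1, x, x²}.
Place the vectors as rows of a 3×3 matrix and reduce to echelon form.
The reduction yields 3 nonzero rows, so the rank is 3.
Since rank = 3 (the number of vectors), the set is linearly independent.

linearly independent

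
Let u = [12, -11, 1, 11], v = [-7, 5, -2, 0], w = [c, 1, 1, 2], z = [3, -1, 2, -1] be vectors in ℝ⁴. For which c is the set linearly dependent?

Dependence holds iff the 4×4 matrix [u v w z] is singular.
The determinant works out to 71*c.
This vanishes exactly when c = 0.

c = 0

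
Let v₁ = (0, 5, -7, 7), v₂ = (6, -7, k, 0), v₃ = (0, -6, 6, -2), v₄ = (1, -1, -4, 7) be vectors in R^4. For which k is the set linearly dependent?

Dependence holds iff the 4×4 matrix [v₁ v₂ v₃ v₄] is singular.
Cofactor expansion gives det = -32*k - 236.
This vanishes exactly when k = -59/8.

k = -59/8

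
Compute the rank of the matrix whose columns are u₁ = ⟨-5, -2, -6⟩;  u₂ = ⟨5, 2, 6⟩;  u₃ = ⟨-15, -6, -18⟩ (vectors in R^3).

Form the matrix with u₁, u₂, u₃ as columns and reduce.
Exactly 1 pivot survives; hence the rank is 1.

1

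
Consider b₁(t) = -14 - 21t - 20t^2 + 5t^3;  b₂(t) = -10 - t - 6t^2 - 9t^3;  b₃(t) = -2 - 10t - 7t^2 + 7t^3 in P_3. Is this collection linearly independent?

Write each element as a coordinate vector in ℝ⁴ using {1, t, …, t^3}.
Row-reduce the matrix whose columns are b₁, b₂, b₃.
The reduction yields 2 nonzero rows, so the rank is 2.
Since rank 2 < 3, the set is linearly dependent.

linearly dependent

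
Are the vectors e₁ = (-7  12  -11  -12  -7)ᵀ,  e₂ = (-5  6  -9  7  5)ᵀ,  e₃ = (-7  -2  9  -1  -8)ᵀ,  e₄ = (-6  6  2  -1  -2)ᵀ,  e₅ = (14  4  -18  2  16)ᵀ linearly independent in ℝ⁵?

linearly dependent

One vector is a scalar multiple of another, so the set is dependent.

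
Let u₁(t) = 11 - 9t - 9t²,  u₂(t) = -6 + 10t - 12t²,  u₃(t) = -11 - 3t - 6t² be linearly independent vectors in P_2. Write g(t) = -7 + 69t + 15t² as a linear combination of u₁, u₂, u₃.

Identify each element with its coordinate vector in ℝ³ via {1, t, t²}.
Since u₁, u₂, u₃ are independent, the coefficients expressing g are uniquely determined by a linear system.
Row-reducing the augmented matrix gives the unique coefficients (c₁, c₂, c₃) = (-3, 3, -4).

g = -3u₁ + 3u₂ - 4u₃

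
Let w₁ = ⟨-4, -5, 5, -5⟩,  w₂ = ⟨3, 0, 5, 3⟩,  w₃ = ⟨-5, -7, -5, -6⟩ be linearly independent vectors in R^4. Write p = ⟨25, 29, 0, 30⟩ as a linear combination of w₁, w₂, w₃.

p = -3w₁ + w₂ - 2w₃

Write p = a₁w₁ + … + a₃w₃ and equate components.
Row-reducing the augmented matrix gives the unique coefficients (a₁, a₂, a₃) = (-3, 1, -2).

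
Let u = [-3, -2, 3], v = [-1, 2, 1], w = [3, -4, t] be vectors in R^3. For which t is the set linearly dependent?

The set is linearly dependent precisely when det[u; v; w] = 0.
The determinant works out to -8*t - 24.
This vanishes exactly when t = -3.

t = -3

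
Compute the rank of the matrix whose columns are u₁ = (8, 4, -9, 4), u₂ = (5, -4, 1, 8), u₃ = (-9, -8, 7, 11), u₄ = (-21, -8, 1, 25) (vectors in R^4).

3

Apply Gaussian elimination to the matrix whose rows are u₁, u₂, u₃, u₄.
Reduction leaves 3 leading entries, giving rank 3.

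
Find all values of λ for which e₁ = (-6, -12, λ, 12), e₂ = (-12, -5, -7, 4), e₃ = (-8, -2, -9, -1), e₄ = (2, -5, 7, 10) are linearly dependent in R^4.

The vectors are dependent exactly when the determinant of the matrix with rows e₁, e₂, e₃, e₄ vanishes.
Cofactor expansion gives det = 86*λ + 1032.
Setting this to zero gives λ = -12.

λ = -12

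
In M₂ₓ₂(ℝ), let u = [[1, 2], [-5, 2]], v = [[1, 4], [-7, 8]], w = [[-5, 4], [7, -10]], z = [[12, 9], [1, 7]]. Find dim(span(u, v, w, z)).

4

Represent each element by its coordinate vector in ℝ⁴.
Put the 4×4 matrix [u|v|w|z] into echelon form.
Exactly 4 pivots survive; hence the rank is 4.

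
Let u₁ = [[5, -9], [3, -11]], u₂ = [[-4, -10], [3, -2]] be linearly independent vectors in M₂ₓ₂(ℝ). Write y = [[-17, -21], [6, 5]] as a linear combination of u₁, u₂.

y = -u₁ + 3u₂

Take coordinate vectors relative to {E₁₁, E₁₂, E₂₁, E₂₂}.
Set up the augmented matrix [u₁ | u₂ | y] and row-reduce.
Back-substitution yields (c₁, c₂) = (-1, 3).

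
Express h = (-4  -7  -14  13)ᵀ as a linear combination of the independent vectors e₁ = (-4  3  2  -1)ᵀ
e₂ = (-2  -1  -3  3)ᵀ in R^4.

h = -e₁ + 4e₂

Since e₁, e₂ are independent, the coefficients expressing h are uniquely determined by a linear system.
The system has the unique solution (a₁, a₂) = (-1, 4).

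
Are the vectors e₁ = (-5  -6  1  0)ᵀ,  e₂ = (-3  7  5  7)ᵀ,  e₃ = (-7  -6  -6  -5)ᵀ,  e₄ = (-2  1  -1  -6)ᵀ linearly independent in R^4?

The matrix [e₁|e₂|e₃|e₄] has determinant -2688.
A nonzero determinant means the columns are linearly independent.

linearly independent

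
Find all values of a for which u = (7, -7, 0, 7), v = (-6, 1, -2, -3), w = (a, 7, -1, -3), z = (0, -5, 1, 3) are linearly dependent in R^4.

a = 3

The set is linearly dependent precisely when det[u; v; w; z] = 0.
Expanding, det = 126 - 42*a.
Solving 126 - 42*a = 0 yields a = 3.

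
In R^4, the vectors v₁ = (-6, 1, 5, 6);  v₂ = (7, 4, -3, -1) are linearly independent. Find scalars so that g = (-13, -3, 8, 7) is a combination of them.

Set up the augmented matrix [v₁ | v₂ | g] and row-reduce.
The system has the unique solution (a₁, a₂) = (1, -1).

g = v₁ - v₂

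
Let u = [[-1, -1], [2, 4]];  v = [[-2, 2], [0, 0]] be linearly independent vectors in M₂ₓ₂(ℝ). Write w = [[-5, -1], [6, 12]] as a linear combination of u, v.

w = 3u + v

Take coordinate vectors relative to {E₁₁, E₁₂, E₂₁, E₂₂}.
Set up the augmented matrix [u | v | w] and row-reduce.
Row-reducing the augmented matrix gives the unique coefficients (α₁, α₂) = (3, 1).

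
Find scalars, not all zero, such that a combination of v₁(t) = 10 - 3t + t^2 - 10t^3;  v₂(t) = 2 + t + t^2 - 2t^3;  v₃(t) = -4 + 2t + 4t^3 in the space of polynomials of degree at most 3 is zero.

Pass to coordinate vectors relative to the basis {1, t, …, t^3}.
Solve the homogeneous system with v₁, v₂, v₃ as columns by row-reducing the coefficient matrix.
One solution (up to scaling) is (1, -1, 2).

v₁ - v₂ + 2v₃ = 0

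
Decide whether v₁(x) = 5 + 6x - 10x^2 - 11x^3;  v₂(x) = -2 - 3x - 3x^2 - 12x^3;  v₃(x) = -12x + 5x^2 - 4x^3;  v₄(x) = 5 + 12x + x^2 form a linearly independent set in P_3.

linearly independent

Write each element as a coordinate vector in ℝ⁴ using {1, x, …, x^3}.
Row-reduce the matrix whose columns are v₁, v₂, v₃, v₄.
The reduction yields 4 nonzero rows, so the rank is 4.
Since rank = 4 (the number of vectors), the set is linearly independent.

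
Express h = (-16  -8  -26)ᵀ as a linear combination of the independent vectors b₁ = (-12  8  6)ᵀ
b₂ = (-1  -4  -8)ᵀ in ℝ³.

h = b₁ + 4b₂

Since b₁, b₂ are independent, the coefficients expressing h are uniquely determined by a linear system.
The system has the unique solution (a₁, a₂) = (1, 4).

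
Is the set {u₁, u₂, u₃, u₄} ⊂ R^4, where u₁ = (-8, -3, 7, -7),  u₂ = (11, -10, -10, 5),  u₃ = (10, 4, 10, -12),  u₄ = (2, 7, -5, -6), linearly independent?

linearly independent

Form the 4×4 matrix with these as columns; its determinant is -28790.
A nonzero determinant means the columns are linearly independent.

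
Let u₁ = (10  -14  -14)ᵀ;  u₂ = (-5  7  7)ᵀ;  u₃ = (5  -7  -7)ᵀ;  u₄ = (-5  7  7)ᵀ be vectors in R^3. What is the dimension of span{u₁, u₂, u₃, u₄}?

1

Row-reduce the 4×3 matrix with these as rows.
Exactly 1 pivot survives; hence the rank is 1.
(With 4 elements in a 3-dimensional space the rank is at most 3.)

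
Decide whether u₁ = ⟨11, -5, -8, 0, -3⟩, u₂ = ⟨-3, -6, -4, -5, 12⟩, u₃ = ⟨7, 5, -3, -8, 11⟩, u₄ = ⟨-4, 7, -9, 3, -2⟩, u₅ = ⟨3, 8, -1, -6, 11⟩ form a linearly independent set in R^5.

The matrix [u₁|u₂|u₃|u₄|u₅] has determinant 42211.
A nonzero determinant means the columns are linearly independent.

linearly independent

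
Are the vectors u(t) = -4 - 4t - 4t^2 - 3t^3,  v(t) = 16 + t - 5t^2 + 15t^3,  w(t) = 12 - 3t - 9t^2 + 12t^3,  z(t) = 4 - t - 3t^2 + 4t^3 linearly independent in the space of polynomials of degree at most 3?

Write each element as a coordinate vector in ℝ⁴ using {1, t, …, t^3}.
Row-reduce the matrix whose columns are u, v, w, z.
The reduction yields 2 nonzero rows, so the rank is 2.
Since rank 2 < 4, the set is linearly dependent.
Indeed u + v - w = 0.

linearly dependent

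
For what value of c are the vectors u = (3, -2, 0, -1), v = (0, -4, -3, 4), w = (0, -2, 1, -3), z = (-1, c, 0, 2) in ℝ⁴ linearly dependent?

c = 4

The vectors are dependent exactly when the determinant of the matrix with rows u, v, w, z vanishes.
Cofactor expansion gives det = 15*c - 60.
Setting this to zero gives c = 4.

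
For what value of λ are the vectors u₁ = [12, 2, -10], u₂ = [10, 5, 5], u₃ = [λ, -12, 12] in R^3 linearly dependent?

Dependence holds iff the 3×3 matrix [u₁ u₂ u₃] is singular.
Expanding, det = 60*λ + 2400.
Solving 60*λ + 2400 = 0 yields λ = -40.

λ = -40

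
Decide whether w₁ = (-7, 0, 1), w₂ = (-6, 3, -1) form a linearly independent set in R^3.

Row-reduce the matrix whose columns are w₁, w₂.
The reduction yields 2 nonzero rows, so the rank is 2.
Since rank = 2 (the number of vectors), the set is linearly independent.

linearly independent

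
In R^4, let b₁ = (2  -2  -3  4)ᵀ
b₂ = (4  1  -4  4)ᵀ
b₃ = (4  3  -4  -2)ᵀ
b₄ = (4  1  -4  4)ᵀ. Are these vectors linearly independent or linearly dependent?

linearly dependent

Two of the vectors are equal, giving an immediate dependence.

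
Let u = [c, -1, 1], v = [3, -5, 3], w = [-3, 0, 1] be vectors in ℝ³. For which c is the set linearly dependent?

Dependence holds iff the 3×3 matrix [u v w] is singular.
Expanding, det = -5*c - 3.
This vanishes exactly when c = -3/5.

c = -3/5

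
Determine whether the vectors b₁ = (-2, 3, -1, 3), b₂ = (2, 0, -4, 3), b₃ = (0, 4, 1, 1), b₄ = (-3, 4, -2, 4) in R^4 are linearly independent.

linearly independent

The matrix [b₁|b₂|b₃|b₄] has determinant 33.
A nonzero determinant means the columns are linearly independent.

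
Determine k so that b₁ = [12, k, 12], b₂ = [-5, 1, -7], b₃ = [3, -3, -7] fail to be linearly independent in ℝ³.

Dependence holds iff the 3×3 matrix [b₁ b₂ b₃] is singular.
Expanding, det = -56*k - 192.
Setting this to zero gives k = -24/7.

k = -24/7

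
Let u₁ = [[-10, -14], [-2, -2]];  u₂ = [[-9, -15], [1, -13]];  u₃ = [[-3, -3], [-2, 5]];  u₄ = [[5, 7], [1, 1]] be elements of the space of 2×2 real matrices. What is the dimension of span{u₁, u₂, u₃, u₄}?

2

Pass to coordinate vectors with respect to the basis {E₁₁, E₁₂, E₂₁, E₂₂}.
Put the 4×4 matrix [u₁|u₂|u₃|u₄] into echelon form.
Reduction leaves 2 leading entries, giving rank 2.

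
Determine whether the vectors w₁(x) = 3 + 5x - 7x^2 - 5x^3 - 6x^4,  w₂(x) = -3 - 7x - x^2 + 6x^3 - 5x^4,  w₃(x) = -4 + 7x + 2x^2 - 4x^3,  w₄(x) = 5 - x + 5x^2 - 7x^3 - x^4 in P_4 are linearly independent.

linearly independent

Take coordinates with respect to the standard basis {1, x, …, x^4}.
Row-reduce the matrix whose columns are w₁, w₂, w₃, w₄.
The reduction yields 4 nonzero rows, so the rank is 4.
Since rank = 4 (the number of vectors), the set is linearly independent.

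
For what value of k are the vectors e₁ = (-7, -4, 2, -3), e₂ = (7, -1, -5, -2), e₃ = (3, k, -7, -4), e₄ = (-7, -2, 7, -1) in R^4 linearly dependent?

Dependence holds iff the 4×4 matrix [e₁ e₂ e₃ e₄] is singular.
The determinant works out to 133*k + 475.
Solving 133*k + 475 = 0 yields k = -25/7.

k = -25/7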